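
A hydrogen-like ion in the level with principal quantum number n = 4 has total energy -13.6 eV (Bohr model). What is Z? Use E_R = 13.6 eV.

E_n = −E_R Z²/n² ⇒ Z² = −E_n n²/E_R = 13.6 × 4² / 13.6 ≈ 16.00
Z = 4

4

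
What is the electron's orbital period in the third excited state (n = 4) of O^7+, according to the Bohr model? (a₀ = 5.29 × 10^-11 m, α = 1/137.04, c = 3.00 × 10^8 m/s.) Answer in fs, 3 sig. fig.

0.152 fs

r = n²a₀/Z = 4²·5.29 × 10^-11/8 = 1.06 × 10^-10 m
v = Zαc/n = 8·0.00730·3.00 × 10^8/4 = 4.38 × 10^6 m/s
T = 2πr/v = 1.52 × 10^-16 s = 0.152 fs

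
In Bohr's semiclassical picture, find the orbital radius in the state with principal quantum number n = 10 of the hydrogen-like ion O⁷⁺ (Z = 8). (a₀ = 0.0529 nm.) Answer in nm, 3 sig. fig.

0.661 nm

r_n = n²a₀/Z = 10² × 0.0529 / 8
    = 100 × 0.0529 / 8 = 0.661 nm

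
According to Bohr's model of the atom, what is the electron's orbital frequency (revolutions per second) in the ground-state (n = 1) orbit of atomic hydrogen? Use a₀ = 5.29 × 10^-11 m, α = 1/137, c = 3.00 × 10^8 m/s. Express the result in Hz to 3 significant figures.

6.59 × 10^15 Hz

r = n²a₀/Z = 5.29 × 10^-11 m, v = Zαc/n = 2.19 × 10^6 m/s
f = v/(2πr) = 6.59 × 10^15 Hz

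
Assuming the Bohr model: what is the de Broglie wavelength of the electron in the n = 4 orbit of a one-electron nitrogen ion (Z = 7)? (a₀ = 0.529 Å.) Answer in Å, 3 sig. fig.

The Bohr quantisation condition is nλ = 2πr_n.
r_n = n²a₀/Z = 1.21 Å
λ = 2πr_n/n = 2π·1.21/4 = 1.90 Å

1.90 Å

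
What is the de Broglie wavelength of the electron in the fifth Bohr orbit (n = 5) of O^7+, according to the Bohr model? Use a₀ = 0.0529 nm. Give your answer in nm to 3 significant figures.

The Bohr quantisation condition is nλ = 2πr_n.
r_n = n²a₀/Z = 0.165 nm
λ = 2πr_n/n = 2π·0.165/5 = 0.208 nm

0.208 nm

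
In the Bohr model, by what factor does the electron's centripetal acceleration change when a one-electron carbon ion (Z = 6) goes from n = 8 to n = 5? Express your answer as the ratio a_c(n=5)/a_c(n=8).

a_c ∝ Z^3 · n^-4; with Z fixed, a_c ∝ n^-4.
a_c(n=5)/a_c(n=8) = (5/8)^-4 = 4096/625

4096/625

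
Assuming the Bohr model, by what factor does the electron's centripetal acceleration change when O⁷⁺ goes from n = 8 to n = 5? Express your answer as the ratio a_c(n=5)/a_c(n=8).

4096/625

a_c ∝ Z^3 · n^-4; with Z fixed, a_c ∝ n^-4.
a_c(n=5)/a_c(n=8) = (5/8)^-4 = 4096/625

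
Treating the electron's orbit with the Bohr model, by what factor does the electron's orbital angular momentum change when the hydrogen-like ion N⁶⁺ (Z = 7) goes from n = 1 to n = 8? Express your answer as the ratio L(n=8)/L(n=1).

L = nℏ depends only on n, so L ∝ n.
L(n=8)/L(n=1) = (8/1)^1 = 8

8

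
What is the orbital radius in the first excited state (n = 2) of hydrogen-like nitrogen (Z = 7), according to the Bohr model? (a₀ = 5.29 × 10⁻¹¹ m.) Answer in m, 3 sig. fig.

3.02 × 10⁻¹¹ m

r_n = n²a₀/Z = 2² × 5.29 × 10⁻¹¹ / 7
    = 4 × 5.29 × 10⁻¹¹ / 7 = 3.02 × 10⁻¹¹ m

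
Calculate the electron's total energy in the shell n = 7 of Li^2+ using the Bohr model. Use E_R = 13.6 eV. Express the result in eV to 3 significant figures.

-2.50 eV

E_n = −E_R·Z²/n² = −13.6 × 3²/7² = -2.50 eV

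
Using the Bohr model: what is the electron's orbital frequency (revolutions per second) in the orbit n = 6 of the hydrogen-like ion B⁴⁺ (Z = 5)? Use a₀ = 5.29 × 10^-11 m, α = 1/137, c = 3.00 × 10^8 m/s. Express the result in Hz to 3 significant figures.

r = n²a₀/Z = 3.81 × 10^-10 m, v = Zαc/n = 1.82 × 10^6 m/s
f = v/(2πr) = 7.63 × 10^14 Hz

7.63 × 10^14 Hz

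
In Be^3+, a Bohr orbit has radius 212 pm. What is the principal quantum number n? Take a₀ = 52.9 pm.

r_n = n²a₀/Z ⇒ n² = rZ/a₀ = 212 × 4 / 52.9 ≈ 16.03
n = 4

4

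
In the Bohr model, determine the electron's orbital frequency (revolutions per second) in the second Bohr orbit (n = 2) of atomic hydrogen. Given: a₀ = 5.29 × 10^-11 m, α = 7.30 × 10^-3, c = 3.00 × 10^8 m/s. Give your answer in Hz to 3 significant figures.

8.24 × 10^14 Hz

r = n²a₀/Z = 2.12 × 10^-10 m, v = Zαc/n = 1.09 × 10^6 m/s
f = v/(2πr) = 8.24 × 10^14 Hz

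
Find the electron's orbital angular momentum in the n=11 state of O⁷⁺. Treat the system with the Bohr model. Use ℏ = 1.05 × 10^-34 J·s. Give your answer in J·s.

1.16 × 10^-33 J·s

L_n = nℏ = 11 × 1.05 × 10^-34 = 1.16 × 10^-33 J·s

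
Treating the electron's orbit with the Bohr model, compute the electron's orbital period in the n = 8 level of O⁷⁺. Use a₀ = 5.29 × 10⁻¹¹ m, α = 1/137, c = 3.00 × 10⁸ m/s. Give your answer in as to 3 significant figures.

r = n²a₀/Z = 8²·5.29 × 10⁻¹¹/8 = 4.23 × 10⁻¹⁰ m
v = Zαc/n = 8·0.00730·3.00 × 10⁸/8 = 2.19 × 10⁶ m/s
T = 2πr/v = 1.21 × 10⁻¹⁵ s = 1210 as

1210 as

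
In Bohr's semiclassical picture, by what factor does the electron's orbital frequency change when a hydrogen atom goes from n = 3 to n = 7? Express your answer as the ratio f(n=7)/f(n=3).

27/343

f ∝ Z^2 · n^-3; with Z fixed, f ∝ n^-3.
f(n=7)/f(n=3) = (7/3)^-3 = 27/343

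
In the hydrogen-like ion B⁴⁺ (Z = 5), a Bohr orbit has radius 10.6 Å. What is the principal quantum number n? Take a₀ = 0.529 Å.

10

r_n = n²a₀/Z ⇒ n² = rZ/a₀ = 10.6 × 5 / 0.529 ≈ 100.19
n = 10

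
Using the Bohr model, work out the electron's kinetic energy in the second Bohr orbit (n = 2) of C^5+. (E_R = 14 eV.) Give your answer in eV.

130 eV

For a Coulomb orbit the virial theorem gives K = −E_n.
E_n = −E_R·Z²/n², so K = E_R·Z²/n² = 14 × 6²/2² = 130 eV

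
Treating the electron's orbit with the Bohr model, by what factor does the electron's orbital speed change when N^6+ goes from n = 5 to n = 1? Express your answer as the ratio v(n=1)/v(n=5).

5

v ∝ Z^1 · n^-1; with Z fixed, v ∝ n^-1.
v(n=1)/v(n=5) = (1/5)^-1 = 5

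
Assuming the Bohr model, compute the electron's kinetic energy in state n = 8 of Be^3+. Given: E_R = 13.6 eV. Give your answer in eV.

For a Coulomb orbit the virial theorem gives K = −E_n.
E_n = −E_R·Z²/n², so K = E_R·Z²/n² = 13.6 × 4²/8² = 3.40 eV

3.40 eV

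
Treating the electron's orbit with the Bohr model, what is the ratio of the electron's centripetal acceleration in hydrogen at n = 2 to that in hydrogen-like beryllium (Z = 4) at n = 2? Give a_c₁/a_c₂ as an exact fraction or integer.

1/64

a_c ∝ Z^3 · n^-4
a_c₁/a_c₂ = (1/4)^3 · (2/2)^-4 = 1/64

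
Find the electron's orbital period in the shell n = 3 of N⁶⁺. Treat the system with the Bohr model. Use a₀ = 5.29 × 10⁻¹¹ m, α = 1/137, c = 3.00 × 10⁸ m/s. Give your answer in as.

83.6 as

r = n²a₀/Z = 3²·5.29 × 10⁻¹¹/7 = 6.80 × 10⁻¹¹ m
v = Zαc/n = 7·0.00730·3.00 × 10⁸/3 = 5.11 × 10⁶ m/s
T = 2πr/v = 8.36 × 10⁻¹⁷ s = 83.6 as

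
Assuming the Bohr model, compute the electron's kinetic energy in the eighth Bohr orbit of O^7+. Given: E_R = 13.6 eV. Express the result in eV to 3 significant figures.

For a Coulomb orbit the virial theorem gives K = −E_n.
E_n = −E_R·Z²/n², so K = E_R·Z²/n² = 13.6 × 8²/8² = 13.6 eV

13.6 eV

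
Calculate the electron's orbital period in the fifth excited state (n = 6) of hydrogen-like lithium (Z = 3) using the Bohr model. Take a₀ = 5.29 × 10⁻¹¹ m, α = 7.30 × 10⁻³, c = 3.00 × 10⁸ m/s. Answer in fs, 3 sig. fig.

3.64 fs

r = n²a₀/Z = 6²·5.29 × 10⁻¹¹/3 = 6.35 × 10⁻¹⁰ m
v = Zαc/n = 3·0.00730·3.00 × 10⁸/6 = 1.09 × 10⁶ m/s
T = 2πr/v = 3.64 × 10⁻¹⁵ s = 3.64 fs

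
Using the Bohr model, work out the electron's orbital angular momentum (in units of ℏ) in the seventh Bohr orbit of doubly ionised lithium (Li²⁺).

L_n = nℏ, so L/ℏ = n = 7.

7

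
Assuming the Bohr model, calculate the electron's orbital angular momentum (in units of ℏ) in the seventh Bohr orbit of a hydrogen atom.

7

L_n = nℏ, so L/ℏ = n = 7.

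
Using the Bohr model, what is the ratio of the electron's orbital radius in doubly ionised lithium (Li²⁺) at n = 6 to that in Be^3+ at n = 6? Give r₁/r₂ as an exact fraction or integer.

r ∝ Z^-1 · n^2
r₁/r₂ = (3/4)^-1 · (6/6)^2 = 4/3

4/3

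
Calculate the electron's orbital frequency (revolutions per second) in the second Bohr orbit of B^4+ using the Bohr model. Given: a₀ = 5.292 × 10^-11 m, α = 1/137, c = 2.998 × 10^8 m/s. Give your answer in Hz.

r = n²a₀/Z = 4.234 × 10^-11 m, v = Zαc/n = 5.471 × 10^6 m/s
f = v/(2πr) = 2.057 × 10^16 Hz

2.057 × 10^16 Hz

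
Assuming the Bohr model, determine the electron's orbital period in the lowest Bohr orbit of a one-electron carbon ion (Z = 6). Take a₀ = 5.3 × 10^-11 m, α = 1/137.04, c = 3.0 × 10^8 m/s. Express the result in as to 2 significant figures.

r = n²a₀/Z = 1²·5.3 × 10^-11/6 = 8.8 × 10^-12 m
v = Zαc/n = 6·0.0073·3.0 × 10^8/1 = 1.3 × 10^7 m/s
T = 2πr/v = 4.2 × 10^-18 s = 4.2 as

4.2 as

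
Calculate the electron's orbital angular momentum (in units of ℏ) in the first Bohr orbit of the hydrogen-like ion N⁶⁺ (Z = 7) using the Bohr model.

1

L_n = nℏ, so L/ℏ = n = 1.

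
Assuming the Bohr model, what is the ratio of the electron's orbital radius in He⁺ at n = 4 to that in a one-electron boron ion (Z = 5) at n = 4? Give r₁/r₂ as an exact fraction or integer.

5/2

r ∝ Z^-1 · n^2
r₁/r₂ = (2/5)^-1 · (4/4)^2 = 5/2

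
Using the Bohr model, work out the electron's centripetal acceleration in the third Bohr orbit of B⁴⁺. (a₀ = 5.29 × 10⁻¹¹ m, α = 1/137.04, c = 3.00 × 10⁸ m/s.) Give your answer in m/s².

1.40 × 10²³ m/s²

r = n²a₀/Z = 9.52 × 10⁻¹¹ m, v = Zαc/n = 3.65 × 10⁶ m/s
a = v²/r = (3.65 × 10⁶)² / 9.52 × 10⁻¹¹ = 1.40 × 10²³ m/s²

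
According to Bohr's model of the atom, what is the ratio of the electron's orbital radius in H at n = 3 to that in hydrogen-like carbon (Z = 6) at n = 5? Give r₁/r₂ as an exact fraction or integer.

r ∝ Z^-1 · n^2
r₁/r₂ = (1/6)^-1 · (3/5)^2 = 54/25

54/25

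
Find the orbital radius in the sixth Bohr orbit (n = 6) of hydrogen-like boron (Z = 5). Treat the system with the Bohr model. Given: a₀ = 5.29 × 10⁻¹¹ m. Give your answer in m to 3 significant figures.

r_n = n²a₀/Z = 6² × 5.29 × 10⁻¹¹ / 5
    = 36 × 5.29 × 10⁻¹¹ / 5 = 3.81 × 10⁻¹⁰ m

3.81 × 10⁻¹⁰ m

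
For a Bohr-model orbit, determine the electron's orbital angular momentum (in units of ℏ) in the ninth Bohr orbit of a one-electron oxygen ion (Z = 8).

9

L_n = nℏ, so L/ℏ = n = 9.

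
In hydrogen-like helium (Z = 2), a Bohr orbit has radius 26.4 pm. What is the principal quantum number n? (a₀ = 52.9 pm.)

1

r_n = n²a₀/Z ⇒ n² = rZ/a₀ = 26.4 × 2 / 52.9 ≈ 1.00
n = 1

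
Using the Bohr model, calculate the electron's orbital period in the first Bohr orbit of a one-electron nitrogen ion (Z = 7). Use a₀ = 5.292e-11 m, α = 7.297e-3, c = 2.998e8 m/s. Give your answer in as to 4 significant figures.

3.102 as

r = n²a₀/Z = 1²·5.292e-11/7 = 7.560e-12 m
v = Zαc/n = 7·0.007297·2.998e8/1 = 1.531e7 m/s
T = 2πr/v = 3.102e-18 s = 3.102 as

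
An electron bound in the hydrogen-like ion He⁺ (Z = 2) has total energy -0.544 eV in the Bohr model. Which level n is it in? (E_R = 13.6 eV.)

E_n = −E_R Z²/n² ⇒ n² = E_R Z²/(−E_n) = 13.6 × 2² / 0.544 ≈ 100.00
n = 10

10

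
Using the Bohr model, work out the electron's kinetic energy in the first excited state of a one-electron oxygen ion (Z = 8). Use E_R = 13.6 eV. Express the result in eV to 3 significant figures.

218 eV

For a Coulomb orbit the virial theorem gives K = −E_n.
E_n = −E_R·Z²/n², so K = E_R·Z²/n² = 13.6 × 8²/2² = 218 eV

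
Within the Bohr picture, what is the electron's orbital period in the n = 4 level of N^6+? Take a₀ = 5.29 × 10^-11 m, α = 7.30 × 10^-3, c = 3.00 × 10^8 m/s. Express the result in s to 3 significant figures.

r = n²a₀/Z = 4²·5.29 × 10^-11/7 = 1.21 × 10^-10 m
v = Zαc/n = 7·0.00730·3.00 × 10^8/4 = 3.83 × 10^6 m/s
T = 2πr/v = 1.98 × 10^-16 s

1.98 × 10^-16 s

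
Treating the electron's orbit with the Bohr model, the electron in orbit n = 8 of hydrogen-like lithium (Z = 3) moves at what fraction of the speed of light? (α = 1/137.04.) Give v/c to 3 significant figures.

v_n = Zαc/n, so v/c = Zα/n = 3 × 0.00730 / 8 = 0.00274

0.00274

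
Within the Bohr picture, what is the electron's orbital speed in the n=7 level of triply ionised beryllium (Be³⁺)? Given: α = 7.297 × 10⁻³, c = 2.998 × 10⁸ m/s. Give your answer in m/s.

v_n = Zαc/n = 4 × 0.007297 × 2.998 × 10⁸ / 7
    = 1.250 × 10⁶ m/s

1.250 × 10⁶ m/s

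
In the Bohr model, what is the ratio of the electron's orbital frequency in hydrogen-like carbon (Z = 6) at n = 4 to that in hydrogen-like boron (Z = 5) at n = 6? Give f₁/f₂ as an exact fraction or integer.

243/50

f ∝ Z^2 · n^-3
f₁/f₂ = (6/5)^2 · (4/6)^-3 = 243/50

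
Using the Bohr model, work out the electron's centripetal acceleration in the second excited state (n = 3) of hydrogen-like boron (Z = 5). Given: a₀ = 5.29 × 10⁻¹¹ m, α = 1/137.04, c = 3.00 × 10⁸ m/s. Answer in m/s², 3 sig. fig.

r = n²a₀/Z = 9.52 × 10⁻¹¹ m, v = Zαc/n = 3.65 × 10⁶ m/s
a = v²/r = (3.65 × 10⁶)² / 9.52 × 10⁻¹¹ = 1.40 × 10²³ m/s²

1.40 × 10²³ m/s²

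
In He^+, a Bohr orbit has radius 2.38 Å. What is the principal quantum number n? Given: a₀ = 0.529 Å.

r_n = n²a₀/Z ⇒ n² = rZ/a₀ = 2.38 × 2 / 0.529 ≈ 9.00
n = 3

3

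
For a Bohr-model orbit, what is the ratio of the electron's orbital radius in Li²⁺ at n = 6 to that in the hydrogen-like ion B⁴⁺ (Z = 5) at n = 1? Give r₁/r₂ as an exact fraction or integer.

60

r ∝ Z^-1 · n^2
r₁/r₂ = (3/5)^-1 · (6/1)^2 = 60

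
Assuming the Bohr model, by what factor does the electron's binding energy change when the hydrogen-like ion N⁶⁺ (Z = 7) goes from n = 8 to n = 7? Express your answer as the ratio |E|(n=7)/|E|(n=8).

|E| ∝ Z^2 · n^-2; with Z fixed, |E| ∝ n^-2.
|E|(n=7)/|E|(n=8) = (7/8)^-2 = 64/49

64/49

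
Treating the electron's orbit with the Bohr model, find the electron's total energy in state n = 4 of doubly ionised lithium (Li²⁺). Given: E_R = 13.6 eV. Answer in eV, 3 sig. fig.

-7.65 eV

E_n = −E_R·Z²/n² = −13.6 × 3²/4² = -7.65 eV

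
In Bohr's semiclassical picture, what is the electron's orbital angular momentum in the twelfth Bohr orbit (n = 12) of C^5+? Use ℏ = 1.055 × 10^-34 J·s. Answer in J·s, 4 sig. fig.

L_n = nℏ = 12 × 1.055 × 10^-34 = 1.266 × 10^-33 J·s

1.266 × 10^-33 J·s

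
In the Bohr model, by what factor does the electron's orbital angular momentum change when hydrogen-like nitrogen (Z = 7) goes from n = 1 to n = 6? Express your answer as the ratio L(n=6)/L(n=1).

6

L = nℏ depends only on n, so L ∝ n.
L(n=6)/L(n=1) = (6/1)^1 = 6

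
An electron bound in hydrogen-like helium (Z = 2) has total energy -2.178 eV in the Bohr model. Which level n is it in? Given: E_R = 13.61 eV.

5

E_n = −E_R Z²/n² ⇒ n² = E_R Z²/(−E_n) = 13.61 × 2² / 2.178 ≈ 25.00
n = 5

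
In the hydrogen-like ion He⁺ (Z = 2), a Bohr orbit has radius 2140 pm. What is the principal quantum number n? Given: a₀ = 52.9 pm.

r_n = n²a₀/Z ⇒ n² = rZ/a₀ = 2140 × 2 / 52.9 ≈ 80.91
n = 9

9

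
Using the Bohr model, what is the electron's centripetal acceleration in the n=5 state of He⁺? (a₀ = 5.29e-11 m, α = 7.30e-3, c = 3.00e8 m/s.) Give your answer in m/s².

1.16e21 m/s²

r = n²a₀/Z = 6.61e-10 m, v = Zαc/n = 8.76e5 m/s
a = v²/r = (8.76e5)² / 6.61e-10 = 1.16e21 m/s²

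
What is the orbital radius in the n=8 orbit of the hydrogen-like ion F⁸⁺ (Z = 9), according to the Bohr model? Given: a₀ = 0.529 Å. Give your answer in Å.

r_n = n²a₀/Z = 8² × 0.529 / 9
    = 64 × 0.529 / 9 = 3.76 Å

3.76 Å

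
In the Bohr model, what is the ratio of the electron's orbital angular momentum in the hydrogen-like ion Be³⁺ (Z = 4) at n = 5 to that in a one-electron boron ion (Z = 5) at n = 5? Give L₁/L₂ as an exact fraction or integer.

L = nℏ is independent of Z.
L₁/L₂ = n₁/n₂ = 5/5 = 1

1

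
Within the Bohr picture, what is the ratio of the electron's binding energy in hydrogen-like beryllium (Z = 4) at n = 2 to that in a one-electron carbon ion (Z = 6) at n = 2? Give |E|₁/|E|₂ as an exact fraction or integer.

4/9

|E| ∝ Z^2 · n^-2
|E|₁/|E|₂ = (4/6)^2 · (2/2)^-2 = 4/9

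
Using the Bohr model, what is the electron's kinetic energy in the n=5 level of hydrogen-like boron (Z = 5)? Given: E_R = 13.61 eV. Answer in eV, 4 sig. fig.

13.61 eV

For a Coulomb orbit the virial theorem gives K = −E_n.
E_n = −E_R·Z²/n², so K = E_R·Z²/n² = 13.61 × 5²/5² = 13.61 eV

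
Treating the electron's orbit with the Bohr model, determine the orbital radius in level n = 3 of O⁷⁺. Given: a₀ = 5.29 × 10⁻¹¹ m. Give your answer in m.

r_n = n²a₀/Z = 3² × 5.29 × 10⁻¹¹ / 8
    = 9 × 5.29 × 10⁻¹¹ / 8 = 5.95 × 10⁻¹¹ m

5.95 × 10⁻¹¹ m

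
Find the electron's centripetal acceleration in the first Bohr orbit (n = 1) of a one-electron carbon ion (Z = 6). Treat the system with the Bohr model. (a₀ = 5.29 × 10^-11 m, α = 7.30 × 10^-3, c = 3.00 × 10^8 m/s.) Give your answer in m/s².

r = n²a₀/Z = 8.82 × 10^-12 m, v = Zαc/n = 1.31 × 10^7 m/s
a = v²/r = (1.31 × 10^7)² / 8.82 × 10^-12 = 1.96 × 10^25 m/s²

1.96 × 10^25 m/s²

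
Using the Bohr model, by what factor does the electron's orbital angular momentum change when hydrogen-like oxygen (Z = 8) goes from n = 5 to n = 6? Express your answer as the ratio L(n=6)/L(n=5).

L = nℏ depends only on n, so L ∝ n.
L(n=6)/L(n=5) = (6/5)^1 = 6/5

6/5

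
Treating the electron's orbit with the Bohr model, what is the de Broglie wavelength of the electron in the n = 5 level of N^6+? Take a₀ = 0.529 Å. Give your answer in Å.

2.37 Å

The Bohr quantisation condition is nλ = 2πr_n.
r_n = n²a₀/Z = 1.89 Å
λ = 2πr_n/n = 2π·1.89/5 = 2.37 Å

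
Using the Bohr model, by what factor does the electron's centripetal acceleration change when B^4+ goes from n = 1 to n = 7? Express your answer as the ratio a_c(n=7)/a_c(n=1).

1/2401

a_c ∝ Z^3 · n^-4; with Z fixed, a_c ∝ n^-4.
a_c(n=7)/a_c(n=1) = (7/1)^-4 = 1/2401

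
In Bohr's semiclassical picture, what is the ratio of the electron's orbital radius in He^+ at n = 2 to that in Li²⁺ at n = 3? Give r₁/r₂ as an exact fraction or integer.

r ∝ Z^-1 · n^2
r₁/r₂ = (2/3)^-1 · (2/3)^2 = 2/3

2/3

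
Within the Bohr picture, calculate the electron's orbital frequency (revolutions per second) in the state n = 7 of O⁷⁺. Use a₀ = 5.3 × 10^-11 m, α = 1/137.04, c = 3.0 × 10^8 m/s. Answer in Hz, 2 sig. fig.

r = n²a₀/Z = 3.2 × 10^-10 m, v = Zαc/n = 2.5 × 10^6 m/s
f = v/(2πr) = 1.2 × 10^15 Hz

1.2 × 10^15 Hz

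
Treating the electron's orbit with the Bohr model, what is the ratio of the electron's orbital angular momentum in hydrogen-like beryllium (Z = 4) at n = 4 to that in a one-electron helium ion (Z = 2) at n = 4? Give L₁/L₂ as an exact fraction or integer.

1

L = nℏ is independent of Z.
L₁/L₂ = n₁/n₂ = 4/4 = 1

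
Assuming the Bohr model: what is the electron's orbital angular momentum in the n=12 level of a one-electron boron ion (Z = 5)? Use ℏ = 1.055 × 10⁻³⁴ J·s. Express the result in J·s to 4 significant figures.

L_n = nℏ = 12 × 1.055 × 10⁻³⁴ = 1.266 × 10⁻³³ J·s

1.266 × 10⁻³³ J·s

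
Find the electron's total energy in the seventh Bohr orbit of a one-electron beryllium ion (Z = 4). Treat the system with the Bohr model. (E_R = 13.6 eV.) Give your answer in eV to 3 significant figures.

E_n = −E_R·Z²/n² = −13.6 × 4²/7² = -4.44 eV

-4.44 eV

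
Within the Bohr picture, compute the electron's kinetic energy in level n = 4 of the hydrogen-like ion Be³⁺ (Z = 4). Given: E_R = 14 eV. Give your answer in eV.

For a Coulomb orbit the virial theorem gives K = −E_n.
E_n = −E_R·Z²/n², so K = E_R·Z²/n² = 14 × 4²/4² = 14 eV

14 eV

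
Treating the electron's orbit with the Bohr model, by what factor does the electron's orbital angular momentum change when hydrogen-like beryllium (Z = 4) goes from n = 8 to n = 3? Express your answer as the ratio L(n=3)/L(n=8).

3/8

L = nℏ depends only on n, so L ∝ n.
L(n=3)/L(n=8) = (3/8)^1 = 3/8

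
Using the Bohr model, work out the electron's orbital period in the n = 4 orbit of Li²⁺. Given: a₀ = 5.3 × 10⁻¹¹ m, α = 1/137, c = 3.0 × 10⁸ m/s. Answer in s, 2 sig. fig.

r = n²a₀/Z = 4²·5.3 × 10⁻¹¹/3 = 2.8 × 10⁻¹⁰ m
v = Zαc/n = 3·0.0073·3.0 × 10⁸/4 = 1.6 × 10⁶ m/s
T = 2πr/v = 1.1 × 10⁻¹⁵ s

1.1 × 10⁻¹⁵ s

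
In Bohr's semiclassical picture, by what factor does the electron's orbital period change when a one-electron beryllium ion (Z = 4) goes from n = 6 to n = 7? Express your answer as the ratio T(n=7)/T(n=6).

T ∝ Z^-2 · n^3; with Z fixed, T ∝ n^3.
T(n=7)/T(n=6) = (7/6)^3 = 343/216

343/216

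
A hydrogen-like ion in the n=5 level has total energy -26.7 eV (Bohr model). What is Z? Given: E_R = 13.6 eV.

E_n = −E_R Z²/n² ⇒ Z² = −E_n n²/E_R = 26.7 × 5² / 13.6 ≈ 49.08
Z = 7

7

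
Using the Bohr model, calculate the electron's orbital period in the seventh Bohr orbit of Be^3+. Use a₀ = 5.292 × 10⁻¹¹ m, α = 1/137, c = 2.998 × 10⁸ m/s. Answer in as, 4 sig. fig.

r = n²a₀/Z = 7²·5.292 × 10⁻¹¹/4 = 6.483 × 10⁻¹⁰ m
v = Zαc/n = 4·0.007299·2.998 × 10⁸/7 = 1.250 × 10⁶ m/s
T = 2πr/v = 3.257 × 10⁻¹⁵ s = 3257 as

3257 as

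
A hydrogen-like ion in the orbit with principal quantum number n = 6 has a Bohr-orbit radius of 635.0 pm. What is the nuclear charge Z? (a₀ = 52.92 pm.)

3

r_n = n²a₀/Z ⇒ Z = n²a₀/r = 6² × 52.92 / 635.0 ≈ 3.00
Z = 3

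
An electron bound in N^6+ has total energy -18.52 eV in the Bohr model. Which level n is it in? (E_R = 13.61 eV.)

E_n = −E_R Z²/n² ⇒ n² = E_R Z²/(−E_n) = 13.61 × 7² / 18.52 ≈ 36.01
n = 6

6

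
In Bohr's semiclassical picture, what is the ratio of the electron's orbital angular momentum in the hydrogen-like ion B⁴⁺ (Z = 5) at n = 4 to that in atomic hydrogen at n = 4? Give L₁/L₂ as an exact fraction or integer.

1

L = nℏ is independent of Z.
L₁/L₂ = n₁/n₂ = 4/4 = 1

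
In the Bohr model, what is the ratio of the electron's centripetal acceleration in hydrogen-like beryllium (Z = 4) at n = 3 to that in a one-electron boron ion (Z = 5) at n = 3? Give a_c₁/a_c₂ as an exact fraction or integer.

a_c ∝ Z^3 · n^-4
a_c₁/a_c₂ = (4/5)^3 · (3/3)^-4 = 64/125

64/125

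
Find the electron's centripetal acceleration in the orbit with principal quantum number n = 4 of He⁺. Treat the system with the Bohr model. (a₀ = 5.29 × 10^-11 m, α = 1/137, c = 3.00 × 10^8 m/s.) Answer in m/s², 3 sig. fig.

2.83 × 10^21 m/s²

r = n²a₀/Z = 4.23 × 10^-10 m, v = Zαc/n = 1.09 × 10^6 m/s
a = v²/r = (1.09 × 10^6)² / 4.23 × 10^-10 = 2.83 × 10^21 m/s²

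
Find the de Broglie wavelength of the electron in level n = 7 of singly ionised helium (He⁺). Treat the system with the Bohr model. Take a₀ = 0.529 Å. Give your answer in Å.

The Bohr quantisation condition is nλ = 2πr_n.
r_n = n²a₀/Z = 13.0 Å
λ = 2πr_n/n = 2π·13.0/7 = 11.6 Å

11.6 Å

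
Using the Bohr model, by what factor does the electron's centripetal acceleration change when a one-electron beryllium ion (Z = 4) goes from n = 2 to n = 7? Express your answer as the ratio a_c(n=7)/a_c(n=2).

a_c ∝ Z^3 · n^-4; with Z fixed, a_c ∝ n^-4.
a_c(n=7)/a_c(n=2) = (7/2)^-4 = 16/2401

16/2401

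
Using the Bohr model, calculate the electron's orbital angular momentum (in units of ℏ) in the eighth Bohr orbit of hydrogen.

L_n = nℏ, so L/ℏ = n = 8.

8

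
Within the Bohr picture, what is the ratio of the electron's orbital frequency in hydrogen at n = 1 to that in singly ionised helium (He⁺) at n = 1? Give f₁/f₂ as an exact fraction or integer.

1/4

f ∝ Z^2 · n^-3
f₁/f₂ = (1/2)^2 · (1/1)^-3 = 1/4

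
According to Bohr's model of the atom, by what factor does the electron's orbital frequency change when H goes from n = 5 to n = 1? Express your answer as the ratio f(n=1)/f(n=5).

125

f ∝ Z^2 · n^-3; with Z fixed, f ∝ n^-3.
f(n=1)/f(n=5) = (1/5)^-3 = 125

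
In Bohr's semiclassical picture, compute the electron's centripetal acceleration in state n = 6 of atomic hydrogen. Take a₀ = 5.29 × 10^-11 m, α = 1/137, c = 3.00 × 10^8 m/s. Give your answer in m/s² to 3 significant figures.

r = n²a₀/Z = 1.90 × 10^-9 m, v = Zαc/n = 3.65 × 10^5 m/s
a = v²/r = (3.65 × 10^5)² / 1.90 × 10^-9 = 6.99 × 10^19 m/s²

6.99 × 10^19 m/s²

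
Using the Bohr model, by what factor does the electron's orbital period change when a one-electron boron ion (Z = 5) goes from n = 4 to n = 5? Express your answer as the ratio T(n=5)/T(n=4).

T ∝ Z^-2 · n^3; with Z fixed, T ∝ n^3.
T(n=5)/T(n=4) = (5/4)^3 = 125/64

125/64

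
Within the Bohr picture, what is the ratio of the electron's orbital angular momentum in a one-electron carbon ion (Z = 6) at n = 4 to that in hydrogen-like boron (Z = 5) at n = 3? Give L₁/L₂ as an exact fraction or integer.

L = nℏ is independent of Z.
L₁/L₂ = n₁/n₂ = 4/3 = 4/3

4/3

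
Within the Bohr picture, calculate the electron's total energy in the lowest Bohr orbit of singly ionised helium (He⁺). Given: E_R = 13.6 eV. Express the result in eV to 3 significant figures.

E_n = −E_R·Z²/n² = −13.6 × 2²/1² = -54.4 eV

-54.4 eV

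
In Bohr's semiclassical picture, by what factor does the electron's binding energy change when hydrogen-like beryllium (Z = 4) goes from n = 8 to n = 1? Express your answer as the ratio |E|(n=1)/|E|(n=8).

64

|E| ∝ Z^2 · n^-2; with Z fixed, |E| ∝ n^-2.
|E|(n=1)/|E|(n=8) = (1/8)^-2 = 64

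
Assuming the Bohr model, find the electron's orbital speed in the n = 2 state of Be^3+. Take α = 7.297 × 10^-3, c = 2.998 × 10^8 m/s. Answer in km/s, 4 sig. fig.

4375 km/s

v_n = Zαc/n = 4 × 0.007297 × 2.998 × 10^8 / 2
    = 4375 km/s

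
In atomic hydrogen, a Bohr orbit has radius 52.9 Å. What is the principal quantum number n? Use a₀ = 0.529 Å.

r_n = n²a₀/Z ⇒ n² = rZ/a₀ = 52.9 × 1 / 0.529 ≈ 100.00
n = 10

10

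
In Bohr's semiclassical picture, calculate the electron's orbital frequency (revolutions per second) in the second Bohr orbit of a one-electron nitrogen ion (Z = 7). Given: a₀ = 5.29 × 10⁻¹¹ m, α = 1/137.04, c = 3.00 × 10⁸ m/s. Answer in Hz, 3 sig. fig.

4.03 × 10¹⁶ Hz

r = n²a₀/Z = 3.02 × 10⁻¹¹ m, v = Zαc/n = 7.66 × 10⁶ m/s
f = v/(2πr) = 4.03 × 10¹⁶ Hz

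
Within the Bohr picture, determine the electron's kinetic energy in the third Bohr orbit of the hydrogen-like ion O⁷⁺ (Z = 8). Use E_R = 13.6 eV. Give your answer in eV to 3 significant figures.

For a Coulomb orbit the virial theorem gives K = −E_n.
E_n = −E_R·Z²/n², so K = E_R·Z²/n² = 13.6 × 8²/3² = 96.7 eV

96.7 eV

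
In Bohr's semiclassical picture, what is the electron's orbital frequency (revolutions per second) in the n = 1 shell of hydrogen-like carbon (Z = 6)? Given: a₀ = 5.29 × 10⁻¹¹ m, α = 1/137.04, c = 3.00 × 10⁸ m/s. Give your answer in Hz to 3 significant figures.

2.37 × 10¹⁷ Hz

r = n²a₀/Z = 8.82 × 10⁻¹² m, v = Zαc/n = 1.31 × 10⁷ m/s
f = v/(2πr) = 2.37 × 10¹⁷ Hz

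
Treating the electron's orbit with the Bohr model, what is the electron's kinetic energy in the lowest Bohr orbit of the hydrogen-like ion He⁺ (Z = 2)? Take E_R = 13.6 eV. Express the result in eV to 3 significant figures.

For a Coulomb orbit the virial theorem gives K = −E_n.
E_n = −E_R·Z²/n², so K = E_R·Z²/n² = 13.6 × 2²/1² = 54.4 eV

54.4 eV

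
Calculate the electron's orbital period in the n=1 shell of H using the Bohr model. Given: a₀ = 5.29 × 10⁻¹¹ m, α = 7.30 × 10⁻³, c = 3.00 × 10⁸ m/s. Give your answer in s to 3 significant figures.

1.52 × 10⁻¹⁶ s

r = n²a₀/Z = 1²·5.29 × 10⁻¹¹/1 = 5.29 × 10⁻¹¹ m
v = Zαc/n = 1·0.00730·3.00 × 10⁸/1 = 2.19 × 10⁶ m/s
T = 2πr/v = 1.52 × 10⁻¹⁶ s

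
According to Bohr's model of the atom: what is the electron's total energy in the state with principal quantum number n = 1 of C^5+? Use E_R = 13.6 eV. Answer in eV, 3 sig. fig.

-490 eV

E_n = −E_R·Z²/n² = −13.6 × 6²/1² = -490 eV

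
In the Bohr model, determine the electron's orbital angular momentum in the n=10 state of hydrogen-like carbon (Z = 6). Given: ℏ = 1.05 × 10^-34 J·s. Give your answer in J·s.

1.05 × 10^-33 J·s

L_n = nℏ = 10 × 1.05 × 10^-34 = 1.05 × 10^-33 J·s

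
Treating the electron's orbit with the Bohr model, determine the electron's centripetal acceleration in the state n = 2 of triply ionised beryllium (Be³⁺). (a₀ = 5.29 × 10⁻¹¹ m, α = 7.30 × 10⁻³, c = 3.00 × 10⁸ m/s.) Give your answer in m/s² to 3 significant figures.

r = n²a₀/Z = 5.29 × 10⁻¹¹ m, v = Zαc/n = 4.38 × 10⁶ m/s
a = v²/r = (4.38 × 10⁶)² / 5.29 × 10⁻¹¹ = 3.63 × 10²³ m/s²

3.63 × 10²³ m/s²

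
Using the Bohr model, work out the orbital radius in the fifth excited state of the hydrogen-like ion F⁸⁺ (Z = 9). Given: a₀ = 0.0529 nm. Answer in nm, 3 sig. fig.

r_n = n²a₀/Z = 6² × 0.0529 / 9
    = 36 × 0.0529 / 9 = 0.212 nm

0.212 nm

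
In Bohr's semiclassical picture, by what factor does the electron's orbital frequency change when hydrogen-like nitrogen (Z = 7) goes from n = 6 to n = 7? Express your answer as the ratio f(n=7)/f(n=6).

216/343

f ∝ Z^2 · n^-3; with Z fixed, f ∝ n^-3.
f(n=7)/f(n=6) = (7/6)^-3 = 216/343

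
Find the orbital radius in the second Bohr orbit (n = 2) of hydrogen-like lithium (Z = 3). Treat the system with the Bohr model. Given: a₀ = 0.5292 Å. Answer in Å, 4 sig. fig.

0.7056 Å

r_n = n²a₀/Z = 2² × 0.5292 / 3
    = 4 × 0.5292 / 3 = 0.7056 Å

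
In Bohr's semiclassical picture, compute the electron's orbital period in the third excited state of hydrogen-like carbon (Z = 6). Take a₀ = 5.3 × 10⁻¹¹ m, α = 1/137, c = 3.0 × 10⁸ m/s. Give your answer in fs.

0.27 fs

r = n²a₀/Z = 4²·5.3 × 10⁻¹¹/6 = 1.4 × 10⁻¹⁰ m
v = Zαc/n = 6·0.0073·3.0 × 10⁸/4 = 3.3 × 10⁶ m/s
T = 2πr/v = 2.7 × 10⁻¹⁶ s = 0.27 fs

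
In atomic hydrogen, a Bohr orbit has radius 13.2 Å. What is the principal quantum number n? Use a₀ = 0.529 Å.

r_n = n²a₀/Z ⇒ n² = rZ/a₀ = 13.2 × 1 / 0.529 ≈ 24.95
n = 5

5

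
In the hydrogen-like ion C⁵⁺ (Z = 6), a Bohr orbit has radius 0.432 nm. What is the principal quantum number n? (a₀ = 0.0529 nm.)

7

r_n = n²a₀/Z ⇒ n² = rZ/a₀ = 0.432 × 6 / 0.0529 ≈ 49.00
n = 7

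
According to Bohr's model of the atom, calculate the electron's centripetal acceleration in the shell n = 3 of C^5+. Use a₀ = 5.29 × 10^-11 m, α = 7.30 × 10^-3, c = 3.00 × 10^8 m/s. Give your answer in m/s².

r = n²a₀/Z = 7.94 × 10^-11 m, v = Zαc/n = 4.38 × 10^6 m/s
a = v²/r = (4.38 × 10^6)² / 7.94 × 10^-11 = 2.42 × 10^23 m/s²

2.42 × 10^23 m/s²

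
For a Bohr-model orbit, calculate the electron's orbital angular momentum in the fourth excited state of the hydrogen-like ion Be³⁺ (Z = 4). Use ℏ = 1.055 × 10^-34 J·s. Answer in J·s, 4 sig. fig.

L_n = nℏ = 5 × 1.055 × 10^-34 = 5.275 × 10^-34 J·s

5.275 × 10^-34 J·s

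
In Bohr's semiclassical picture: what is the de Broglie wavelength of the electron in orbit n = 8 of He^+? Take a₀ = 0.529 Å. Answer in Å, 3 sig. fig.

13.3 Å

The Bohr quantisation condition is nλ = 2πr_n.
r_n = n²a₀/Z = 16.9 Å
λ = 2πr_n/n = 2π·16.9/8 = 13.3 Å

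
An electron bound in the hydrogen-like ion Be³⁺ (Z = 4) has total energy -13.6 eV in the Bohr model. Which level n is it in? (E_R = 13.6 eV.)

E_n = −E_R Z²/n² ⇒ n² = E_R Z²/(−E_n) = 13.6 × 4² / 13.6 ≈ 16.00
n = 4

4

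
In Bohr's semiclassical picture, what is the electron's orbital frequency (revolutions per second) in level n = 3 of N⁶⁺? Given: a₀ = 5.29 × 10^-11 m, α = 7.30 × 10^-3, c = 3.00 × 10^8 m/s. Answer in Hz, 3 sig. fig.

r = n²a₀/Z = 6.80 × 10^-11 m, v = Zαc/n = 5.11 × 10^6 m/s
f = v/(2πr) = 1.20 × 10^16 Hz

1.20 × 10^16 Hz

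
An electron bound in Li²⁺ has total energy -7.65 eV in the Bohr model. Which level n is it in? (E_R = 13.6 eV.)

4

E_n = −E_R Z²/n² ⇒ n² = E_R Z²/(−E_n) = 13.6 × 3² / 7.65 ≈ 16.00
n = 4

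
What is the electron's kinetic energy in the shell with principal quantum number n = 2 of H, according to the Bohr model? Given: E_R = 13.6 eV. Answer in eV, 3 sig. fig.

For a Coulomb orbit the virial theorem gives K = −E_n.
E_n = −E_R·Z²/n², so K = E_R·Z²/n² = 13.6 × 1²/2² = 3.40 eV

3.40 eV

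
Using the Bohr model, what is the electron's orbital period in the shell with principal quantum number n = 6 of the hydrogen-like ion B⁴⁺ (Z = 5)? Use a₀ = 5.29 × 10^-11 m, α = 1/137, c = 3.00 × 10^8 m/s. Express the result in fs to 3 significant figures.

r = n²a₀/Z = 6²·5.29 × 10^-11/5 = 3.81 × 10^-10 m
v = Zαc/n = 5·0.00730·3.00 × 10^8/6 = 1.82 × 10^6 m/s
T = 2πr/v = 1.31 × 10^-15 s = 1.31 fs

1.31 fs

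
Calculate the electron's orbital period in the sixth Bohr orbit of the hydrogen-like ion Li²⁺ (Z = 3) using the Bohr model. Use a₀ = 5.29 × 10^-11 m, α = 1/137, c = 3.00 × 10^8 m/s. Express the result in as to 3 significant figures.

3640 as

r = n²a₀/Z = 6²·5.29 × 10^-11/3 = 6.35 × 10^-10 m
v = Zαc/n = 3·0.00730·3.00 × 10^8/6 = 1.09 × 10^6 m/s
T = 2πr/v = 3.64 × 10^-15 s = 3640 as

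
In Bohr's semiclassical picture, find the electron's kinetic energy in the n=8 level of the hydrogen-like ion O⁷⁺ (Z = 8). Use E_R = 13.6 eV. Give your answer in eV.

For a Coulomb orbit the virial theorem gives K = −E_n.
E_n = −E_R·Z²/n², so K = E_R·Z²/n² = 13.6 × 8²/8² = 13.6 eV

13.6 eV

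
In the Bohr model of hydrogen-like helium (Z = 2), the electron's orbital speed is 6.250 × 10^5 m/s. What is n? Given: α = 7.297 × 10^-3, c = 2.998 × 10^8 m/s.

7

v_n = Zαc/n ⇒ n = Zαc/v = 2 × 0.007297 × 2.998 × 10^8 / 6.250 × 10^5 ≈ 7.00
n = 7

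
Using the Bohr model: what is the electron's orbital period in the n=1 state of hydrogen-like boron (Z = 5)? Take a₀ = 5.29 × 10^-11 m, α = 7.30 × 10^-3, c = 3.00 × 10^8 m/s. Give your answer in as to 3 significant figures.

r = n²a₀/Z = 1²·5.29 × 10^-11/5 = 1.06 × 10^-11 m
v = Zαc/n = 5·0.00730·3.00 × 10^8/1 = 1.09 × 10^7 m/s
T = 2πr/v = 6.07 × 10^-18 s = 6.07 as

6.07 as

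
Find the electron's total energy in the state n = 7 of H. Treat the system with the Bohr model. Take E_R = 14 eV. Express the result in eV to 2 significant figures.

E_n = −E_R·Z²/n² = −14 × 1²/7² = -0.29 eV

-0.29 eV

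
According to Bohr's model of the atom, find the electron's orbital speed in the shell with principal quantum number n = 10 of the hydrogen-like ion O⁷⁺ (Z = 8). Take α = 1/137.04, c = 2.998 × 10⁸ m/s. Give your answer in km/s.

v_n = Zαc/n = 8 × 0.007297 × 2.998 × 10⁸ / 10
    = 1750 km/s

1750 km/s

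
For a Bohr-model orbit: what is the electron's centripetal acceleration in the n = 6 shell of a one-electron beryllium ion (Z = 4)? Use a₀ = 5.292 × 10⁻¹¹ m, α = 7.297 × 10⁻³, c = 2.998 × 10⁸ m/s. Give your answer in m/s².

4.466 × 10²¹ m/s²

r = n²a₀/Z = 4.763 × 10⁻¹⁰ m, v = Zαc/n = 1.458 × 10⁶ m/s
a = v²/r = (1.458 × 10⁶)² / 4.763 × 10⁻¹⁰ = 4.466 × 10²¹ m/s²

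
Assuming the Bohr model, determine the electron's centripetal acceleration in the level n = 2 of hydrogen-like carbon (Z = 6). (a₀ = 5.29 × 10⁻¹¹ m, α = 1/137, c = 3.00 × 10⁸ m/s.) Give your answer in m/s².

r = n²a₀/Z = 3.53 × 10⁻¹¹ m, v = Zαc/n = 6.57 × 10⁶ m/s
a = v²/r = (6.57 × 10⁶)² / 3.53 × 10⁻¹¹ = 1.22 × 10²⁴ m/s²

1.22 × 10²⁴ m/s²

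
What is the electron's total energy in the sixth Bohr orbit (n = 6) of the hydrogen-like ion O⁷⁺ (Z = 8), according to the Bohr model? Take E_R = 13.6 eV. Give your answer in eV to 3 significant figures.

-24.2 eV

E_n = −E_R·Z²/n² = −13.6 × 8²/6² = -24.2 eV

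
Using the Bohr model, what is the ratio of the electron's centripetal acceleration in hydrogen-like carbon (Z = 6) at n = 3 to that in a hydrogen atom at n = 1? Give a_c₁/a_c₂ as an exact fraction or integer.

a_c ∝ Z^3 · n^-4
a_c₁/a_c₂ = (6/1)^3 · (3/1)^-4 = 8/3

8/3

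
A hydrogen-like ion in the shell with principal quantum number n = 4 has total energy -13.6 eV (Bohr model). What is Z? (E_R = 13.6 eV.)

E_n = −E_R Z²/n² ⇒ Z² = −E_n n²/E_R = 13.6 × 4² / 13.6 ≈ 16.00
Z = 4

4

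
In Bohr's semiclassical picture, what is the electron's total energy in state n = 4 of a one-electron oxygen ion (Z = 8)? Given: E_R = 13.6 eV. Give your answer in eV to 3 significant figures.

E_n = −E_R·Z²/n² = −13.6 × 8²/4² = -54.4 eV

-54.4 eV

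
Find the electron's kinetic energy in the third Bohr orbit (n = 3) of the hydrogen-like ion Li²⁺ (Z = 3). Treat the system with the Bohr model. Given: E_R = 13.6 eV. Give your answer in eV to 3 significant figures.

For a Coulomb orbit the virial theorem gives K = −E_n.
E_n = −E_R·Z²/n², so K = E_R·Z²/n² = 13.6 × 3²/3² = 13.6 eV

13.6 eV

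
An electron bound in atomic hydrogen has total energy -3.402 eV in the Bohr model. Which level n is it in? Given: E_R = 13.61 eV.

2

E_n = −E_R Z²/n² ⇒ n² = E_R Z²/(−E_n) = 13.61 × 1² / 3.402 ≈ 4.00
n = 2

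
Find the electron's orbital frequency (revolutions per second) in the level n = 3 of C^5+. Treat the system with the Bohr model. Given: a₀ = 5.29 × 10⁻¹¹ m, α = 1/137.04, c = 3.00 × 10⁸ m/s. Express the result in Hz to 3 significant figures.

r = n²a₀/Z = 7.94 × 10⁻¹¹ m, v = Zαc/n = 4.38 × 10⁶ m/s
f = v/(2πr) = 8.78 × 10¹⁵ Hz

8.78 × 10¹⁵ Hz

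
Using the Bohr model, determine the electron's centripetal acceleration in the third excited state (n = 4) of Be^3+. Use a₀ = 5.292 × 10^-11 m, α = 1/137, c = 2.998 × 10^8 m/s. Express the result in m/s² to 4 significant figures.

2.262 × 10^22 m/s²

r = n²a₀/Z = 2.117 × 10^-10 m, v = Zαc/n = 2.188 × 10^6 m/s
a = v²/r = (2.188 × 10^6)² / 2.117 × 10^-10 = 2.262 × 10^22 m/s²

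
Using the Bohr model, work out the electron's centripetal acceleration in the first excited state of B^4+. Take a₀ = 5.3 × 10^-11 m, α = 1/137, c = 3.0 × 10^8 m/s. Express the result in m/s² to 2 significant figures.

7.1 × 10^23 m/s²

r = n²a₀/Z = 4.2 × 10^-11 m, v = Zαc/n = 5.5 × 10^6 m/s
a = v²/r = (5.5 × 10^6)² / 4.2 × 10^-11 = 7.1 × 10^23 m/s²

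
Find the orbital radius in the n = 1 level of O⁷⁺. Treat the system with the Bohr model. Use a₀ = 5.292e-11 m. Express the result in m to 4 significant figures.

r_n = n²a₀/Z = 1² × 5.292e-11 / 8
    = 1 × 5.292e-11 / 8 = 6.615e-12 m

6.615e-12 m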